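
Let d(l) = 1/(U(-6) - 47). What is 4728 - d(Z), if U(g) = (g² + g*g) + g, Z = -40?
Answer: 89831/19 ≈ 4727.9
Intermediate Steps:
U(g) = g + 2*g² (U(g) = (g² + g²) + g = 2*g² + g = g + 2*g²)
d(l) = 1/19 (d(l) = 1/(-6*(1 + 2*(-6)) - 47) = 1/(-6*(1 - 12) - 47) = 1/(-6*(-11) - 47) = 1/(66 - 47) = 1/19)
4728 - d(Z) = 4728 - 1*1/19 = 4728 - 1/19 = 89831/19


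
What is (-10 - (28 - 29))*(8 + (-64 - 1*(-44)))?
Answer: 108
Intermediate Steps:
(-10 - (28 - 29))*(8 + (-64 - 1*(-44))) = (-10 - 1*(-1))*(8 + (-64 + 44)) = (-10 + 1)*(8 - 20) = -9*(-12) = 108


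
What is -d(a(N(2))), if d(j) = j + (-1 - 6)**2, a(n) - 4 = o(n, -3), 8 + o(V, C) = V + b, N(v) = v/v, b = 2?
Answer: -48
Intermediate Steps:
N(v) = 1
o(V, C) = -6 + V (o(V, C) = -8 + (V + 2) = -8 + (2 + V) = -6 + V)
a(n) = -2 + n (a(n) = 4 + (-6 + n) = -2 + n)
d(j) = 49 + j (d(j) = j + (-7)**2 = j + 49 = 49 + j)
-d(a(N(2))) = -(49 + (-2 + 1)) = -(49 - 1) = -1*48 = -48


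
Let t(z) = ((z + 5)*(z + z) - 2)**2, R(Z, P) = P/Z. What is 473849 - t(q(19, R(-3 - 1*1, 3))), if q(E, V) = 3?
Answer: 471733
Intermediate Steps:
t(z) = (-2 + 2*z*(5 + z))**2 (t(z) = ((5 + z)*(2*z) - 2)**2 = (2*z*(5 + z) - 2)**2 = (-2 + 2*z*(5 + z))**2)
473849 - t(q(19, R(-3 - 1*1, 3))) = 473849 - 4*(-1 + 3**2 + 5*3)**2 = 473849 - 4*(-1 + 9 + 15)**2 = 473849 - 4*23**2 = 473849 - 4*529 = 473849 - 1*2116 = 473849 - 2116 = 471733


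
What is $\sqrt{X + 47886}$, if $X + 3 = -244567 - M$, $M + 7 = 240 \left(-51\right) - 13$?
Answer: $2 i \sqrt{46106} \approx 429.45 i$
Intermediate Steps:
$M = -12260$ ($M = -7 + \left(240 \left(-51\right) - 13\right) = -7 - 12253 = -12260$)
$X = -232310$ ($X = -3 - 232307 = -232310$)
$\sqrt{X + 47886} = \sqrt{-232310 + 47886} = \sqrt{-184424} = 2 i \sqrt{46106}$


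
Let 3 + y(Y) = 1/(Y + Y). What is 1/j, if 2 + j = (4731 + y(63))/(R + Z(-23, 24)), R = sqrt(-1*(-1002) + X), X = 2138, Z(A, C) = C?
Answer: 1882896624/347524279201 + 150123708*sqrt(785)/347524279201 ≈ 0.017521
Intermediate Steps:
y(Y) = -3 + 1/(2*Y) (y(Y) = -3 + 1/(Y + Y) = -3 + 1/(2*Y))
R = 2*sqrt(785) (R = sqrt(-1*(-1002) + 2138) = sqrt(1002 + 2138) = sqrt(3140) = 2*sqrt(785) ≈ 56.036)
j = -2 + 595729/(126*(24 + 2*sqrt(785))) (j = -2 + (4731 + (-3 + (1/2)/63))/(2*sqrt(785) + 24) = -2 + (4731 + (-3 + (1/2)*(1/63)))/(24 + 2*sqrt(785)) = -2 + (4731 + (-3 + 1/126))/(24 + 2*sqrt(785)) = -2 + (4731 - 377/126)/(24 + 2*sqrt(785)) = -2 + 595729/(126*(24 + 2*sqrt(785))) ≈ 57.074)
1/j = 1/(-622651/13461 + 595729*sqrt(785)/161532)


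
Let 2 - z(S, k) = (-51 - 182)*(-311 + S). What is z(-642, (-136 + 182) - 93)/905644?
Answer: -222047/905644 ≈ -0.24518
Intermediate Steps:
z(S, k) = -72461 + 233*S (z(S, k) = 2 - (-51 - 182)*(-311 + S) = 2 - (-233)*(-311 + S) = 2 - (72463 - 233*S) = 2 + (-72463 + 233*S) = -72461 + 233*S)
z(-642, (-136 + 182) - 93)/905644 = (-72461 + 233*(-642))/905644 = (-72461 - 149586)*(1/905644) = -222047*1/905644 = -222047/905644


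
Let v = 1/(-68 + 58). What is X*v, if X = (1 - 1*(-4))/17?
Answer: -1/34 ≈ -0.029412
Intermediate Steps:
v = -1/10 (v = 1/(-10) = -1/10 ≈ -0.10000)
X = 5/17 (X = (1 + 4)/17 = (1/17)*5 = 5/17 ≈ 0.29412)
X*v = (5/17)*(-1/10) = -1/34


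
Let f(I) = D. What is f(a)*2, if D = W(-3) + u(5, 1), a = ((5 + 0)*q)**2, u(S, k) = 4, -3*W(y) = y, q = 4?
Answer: 10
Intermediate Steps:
W(y) = -y/3
a = 400 (a = ((5 + 0)*4)**2 = (5*4)**2 = 20**2 = 400)
D = 5 (D = -1/3*(-3) + 4 = 1 + 4 = 5)
f(I) = 5
f(a)*2 = 5*2 = 10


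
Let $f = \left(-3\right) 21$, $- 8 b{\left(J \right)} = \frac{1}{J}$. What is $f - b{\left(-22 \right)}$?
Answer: $- \frac{11089}{176} \approx -63.006$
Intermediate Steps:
$b{\left(J \right)} = - \frac{1}{8 J}$
$f = -63$
$f - b{\left(-22 \right)} = -63 - - \frac{1}{8 \left(-22\right)} = -63 - \left(- \frac{1}{8}\right) \left(- \frac{1}{22}\right) = -63 - \frac{1}{176} = - \frac{11089}{176}$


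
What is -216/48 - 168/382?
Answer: -1887/382 ≈ -4.9398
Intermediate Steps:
-216/48 - 168/382 = -216*1/48 - 168*1/382 = -9/2 - 84/191 = -1887/382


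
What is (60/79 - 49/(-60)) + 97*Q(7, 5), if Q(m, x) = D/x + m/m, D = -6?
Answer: -16897/948 ≈ -17.824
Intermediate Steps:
Q(m, x) = 1 - 6/x (Q(m, x) = -6/x + m/m = -6/x + 1 = 1 - 6/x)
(60/79 - 49/(-60)) + 97*Q(7, 5) = (60/79 - 49/(-60)) + 97*((-6 + 5)/5) = (60*(1/79) - 49*(-1/60)) + 97*((⅕)*(-1)) = (60/79 + 49/60) + 97*(-⅕) = 7471/4740 - 97/5 = -16897/948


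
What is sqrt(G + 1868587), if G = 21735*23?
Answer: 2*sqrt(592123) ≈ 1539.0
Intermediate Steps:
G = 499905
sqrt(G + 1868587) = sqrt(499905 + 1868587) = sqrt(2368492) = 2*sqrt(592123)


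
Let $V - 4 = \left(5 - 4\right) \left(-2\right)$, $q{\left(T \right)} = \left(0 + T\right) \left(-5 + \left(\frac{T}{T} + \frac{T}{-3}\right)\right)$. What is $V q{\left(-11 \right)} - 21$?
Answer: $- \frac{41}{3} \approx -13.667$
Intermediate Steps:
$q{\left(T \right)} = T \left(-4 - \frac{T}{3}\right)$ ($q{\left(T \right)} = T \left(-5 + \left(1 + T \left(- \frac{1}{3}\right)\right)\right) = T \left(-5 - \left(-1 + \frac{T}{3}\right)\right) = T \left(-4 - \frac{T}{3}\right)$)
$V = 2$ ($V = 4 + \left(5 - 4\right) \left(-2\right) = 4 + 1 \left(-2\right) = 4 - 2 = 2$)
$V q{\left(-11 \right)} - 21 = 2 \left(\left(- \frac{1}{3}\right) \left(-11\right) \left(12 - 11\right)\right) - 21 = 2 \left(\left(- \frac{1}{3}\right) \left(-11\right) 1\right) - 21 = 2 \cdot \frac{11}{3} - 21 = \frac{22}{3} - 21 = - \frac{41}{3}$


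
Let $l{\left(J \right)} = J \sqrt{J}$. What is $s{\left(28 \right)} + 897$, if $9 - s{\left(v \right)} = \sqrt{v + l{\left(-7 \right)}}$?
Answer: $906 - \sqrt{28 - 7 i \sqrt{7}} \approx 900.45 + 1.669 i$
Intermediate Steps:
$l{\left(J \right)} = J^{\frac{3}{2}}$
$s{\left(v \right)} = 9 - \sqrt{v - 7 i \sqrt{7}}$ ($s{\left(v \right)} = 9 - \sqrt{v + \left(-7\right)^{\frac{3}{2}}} = 9 - \sqrt{v - 7 i \sqrt{7}}$)
$s{\left(28 \right)} + 897 = \left(9 - \sqrt{28 - 7 i \sqrt{7}}\right) + 897 = 906 - \sqrt{28 - 7 i \sqrt{7}}$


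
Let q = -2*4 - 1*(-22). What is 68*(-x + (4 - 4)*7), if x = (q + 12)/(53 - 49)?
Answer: -442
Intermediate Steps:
q = 14 (q = -8 + 22 = 14)
x = 13/2 (x = (14 + 12)/(53 - 49) = 26/4 = 26*(1/4) = 13/2 ≈ 6.5000)
68*(-x + (4 - 4)*7) = 68*(-1*13/2 + (4 - 4)*7) = 68*(-13/2 + 0*7) = 68*(-13/2 + 0) = 68*(-13/2) = -442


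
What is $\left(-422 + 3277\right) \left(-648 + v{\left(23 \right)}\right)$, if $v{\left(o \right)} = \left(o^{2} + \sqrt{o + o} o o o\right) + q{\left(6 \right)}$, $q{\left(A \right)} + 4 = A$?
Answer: $-334035 + 34736785 \sqrt{46} \approx 2.3526 \cdot 10^{8}$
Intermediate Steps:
$q{\left(A \right)} = -4 + A$
$v{\left(o \right)} = 2 + o^{2} + \sqrt{2} o^{\frac{7}{2}}$ ($v{\left(o \right)} = \left(o^{2} + \sqrt{o + o} o o o\right) + \left(-4 + 6\right) = \left(o^{2} + \sqrt{2 o} o o o\right) + 2 = \left(o^{2} + \sqrt{2} \sqrt{o} o o o\right) + 2 = \left(o^{2} + \sqrt{2} o^{\frac{3}{2}} o o\right) + 2 = \left(o^{2} + \sqrt{2} o^{\frac{5}{2}} o\right) + 2 = \left(o^{2} + \sqrt{2} o^{\frac{7}{2}}\right) + 2 = 2 + o^{2} + \sqrt{2} o^{\frac{7}{2}}$)
$\left(-422 + 3277\right) \left(-648 + v{\left(23 \right)}\right) = \left(-422 + 3277\right) \left(-648 + \left(2 + 23^{2} + \sqrt{2} \cdot 23^{\frac{7}{2}}\right)\right) = 2855 \left(-648 + \left(2 + 529 + \sqrt{2} \cdot 12167 \sqrt{23}\right)\right) = 2855 \left(-648 + \left(2 + 529 + 12167 \sqrt{46}\right)\right) = 2855 \left(-648 + \left(531 + 12167 \sqrt{46}\right)\right) = 2855 \left(-117 + 12167 \sqrt{46}\right) = -334035 + 34736785 \sqrt{46}$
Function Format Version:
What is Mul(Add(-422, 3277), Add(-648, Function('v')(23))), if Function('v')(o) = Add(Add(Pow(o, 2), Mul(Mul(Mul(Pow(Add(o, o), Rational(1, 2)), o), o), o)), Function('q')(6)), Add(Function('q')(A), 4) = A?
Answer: Add(-334035, Mul(34736785, Pow(46, Rational(1, 2)))) ≈ 2.3526e+8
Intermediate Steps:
Function('q')(A) = Add(-4, A)
Function('v')(o) = Add(2, Pow(o, 2), Mul(Pow(2, Rational(1, 2)), Pow(o, Rational(7, 2)))) (Function('v')(o) = Add(Add(Pow(o, 2), Mul(Mul(Mul(Pow(Add(o, o), Rational(1, 2)), o), o), o)), Add(-4, 6)) = Add(Add(Pow(o, 2), Mul(Mul(Mul(Pow(Mul(2, o), Rational(1, 2)), o), o), o)), 2) = Add(Add(Pow(o, 2), Mul(Mul(Mul(Mul(Pow(2, Rational(1, 2)), Pow(o, Rational(1, 2))), o), o), o)), 2) = Add(Add(Pow(o, 2), Mul(Mul(Mul(Pow(2, Rational(1, 2)), Pow(o, Rational(3, 2))), o), o)), 2) = Add(Add(Pow(o, 2), Mul(Mul(Pow(2, Rational(1, 2)), Pow(o, Rational(5, 2))), o)), 2) = Add(Add(Pow(o, 2), Mul(Pow(2, Rational(1, 2)), Pow(o, Rational(7, 2)))), 2) = Add(2, Pow(o, 2), Mul(Pow(2, Rational(1, 2)), Pow(o, Rational(7, 2)))))
Mul(Add(-422, 3277), Add(-648, Function('v')(23))) = Mul(Add(-422, 3277), Add(-648, Add(2, Pow(23, 2), Mul(Pow(2, Rational(1, 2)), Pow(23, Rational(7, 2)))))) = Mul(2855, Add(-648, Add(2, 529, Mul(Pow(2, Rational(1, 2)), Mul(12167, Pow(23, Rational(1, 2))))))) = Mul(2855, Add(-648, Add(2, 529, Mul(12167, Pow(46, Rational(1, 2)))))) = Mul(2855, Add(-648, Add(531, Mul(12167, Pow(46, Rational(1, 2)))))) = Mul(2855, Add(-117, Mul(12167, Pow(46, Rational(1, 2))))) = Add(-334035, Mul(34736785, Pow(46, Rational(1, 2))))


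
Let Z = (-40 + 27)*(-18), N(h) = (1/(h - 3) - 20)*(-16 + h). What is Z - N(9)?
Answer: 571/6 ≈ 95.167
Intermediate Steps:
N(h) = (-20 + 1/(-3 + h))*(-16 + h) (N(h) = (1/(-3 + h) - 20)*(-16 + h) = (-20 + 1/(-3 + h))*(-16 + h))
Z = 234 (Z = -13*(-18) = 234)
Z - N(9) = 234 - (-976 - 20*9**2 + 381*9)/(-3 + 9) = 234 - (-976 - 20*81 + 3429)/6 = 234 - (-976 - 1620 + 3429)/6 = 234 - 833/6 = 571/6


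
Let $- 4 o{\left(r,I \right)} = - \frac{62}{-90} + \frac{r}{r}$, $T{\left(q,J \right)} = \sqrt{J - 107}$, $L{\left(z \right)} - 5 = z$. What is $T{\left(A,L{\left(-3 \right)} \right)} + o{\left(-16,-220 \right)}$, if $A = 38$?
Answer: $- \frac{19}{45} + i \sqrt{105} \approx -0.42222 + 10.247 i$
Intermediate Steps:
$L{\left(z \right)} = 5 + z$
$T{\left(q,J \right)} = \sqrt{-107 + J}$
$o{\left(r,I \right)} = - \frac{19}{45}$ ($o{\left(r,I \right)} = - \frac{- \frac{62}{-90} + \frac{r}{r}}{4} = - \frac{\left(-62\right) \left(- \frac{1}{90}\right) + 1}{4} = - \frac{\frac{31}{45} + 1}{4} = \left(- \frac{1}{4}\right) \frac{76}{45} = - \frac{19}{45}$)
$T{\left(A,L{\left(-3 \right)} \right)} + o{\left(-16,-220 \right)} = \sqrt{-107 + \left(5 - 3\right)} - \frac{19}{45} = \sqrt{-107 + 2} - \frac{19}{45} = \sqrt{-105} - \frac{19}{45} = i \sqrt{105} - \frac{19}{45} = - \frac{19}{45} + i \sqrt{105}$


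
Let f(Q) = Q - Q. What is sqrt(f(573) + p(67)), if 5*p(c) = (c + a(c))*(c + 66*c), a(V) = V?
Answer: 67*sqrt(670)/5 ≈ 346.85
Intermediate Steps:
p(c) = 134*c**2/5 (p(c) = ((c + c)*(c + 66*c))/5 = ((2*c)*(67*c))/5 = (134*c**2)/5 = 134*c**2/5)
f(Q) = 0
sqrt(f(573) + p(67)) = sqrt(0 + (134/5)*67**2) = sqrt(0 + (134/5)*4489) = sqrt(0 + 601526/5) = sqrt(601526/5) = 67*sqrt(670)/5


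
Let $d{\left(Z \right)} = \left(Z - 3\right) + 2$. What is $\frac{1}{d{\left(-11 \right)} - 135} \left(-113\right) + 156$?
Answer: $\frac{23045}{147} \approx 156.77$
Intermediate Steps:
$d{\left(Z \right)} = -1 + Z$ ($d{\left(Z \right)} = \left(-3 + Z\right) + 2 = -1 + Z$)
$\frac{1}{d{\left(-11 \right)} - 135} \left(-113\right) + 156 = \frac{1}{\left(-1 - 11\right) - 135} \left(-113\right) + 156 = \frac{1}{-12 - 135} \left(-113\right) + 156 = \frac{1}{-147} \left(-113\right) + 156 = \left(- \frac{1}{147}\right) \left(-113\right) + 156 = \frac{113}{147} + 156 = \frac{23045}{147}$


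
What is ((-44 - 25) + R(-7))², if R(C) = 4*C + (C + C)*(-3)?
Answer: 3025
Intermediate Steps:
R(C) = -2*C (R(C) = 4*C + (2*C)*(-3) = 4*C - 6*C = -2*C)
((-44 - 25) + R(-7))² = ((-44 - 25) - 2*(-7))² = (-69 + 14)² = (-55)² = 3025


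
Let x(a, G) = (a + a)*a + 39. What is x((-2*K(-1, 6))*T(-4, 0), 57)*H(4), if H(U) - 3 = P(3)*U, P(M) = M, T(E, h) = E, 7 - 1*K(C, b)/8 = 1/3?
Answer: 16385755/3 ≈ 5.4619e+6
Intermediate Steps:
K(C, b) = 160/3 (K(C, b) = 56 - 8/3 = 160/3)
x(a, G) = 39 + 2*a**2 (x(a, G) = (2*a)*a + 39 = 2*a**2 + 39 = 39 + 2*a**2)
H(U) = 3 + 3*U
x((-2*K(-1, 6))*T(-4, 0), 57)*H(4) = (39 + 2*(-2*160/3*(-4))**2)*(3 + 3*4) = (39 + 2*(-320/3*(-4))**2)*(3 + 12) = (39 + 2*(1280/3)**2)*15 = (39 + 2*(1638400/9))*15 = (39 + 3276800/9)*15 = (3277151/9)*15 = 16385755/3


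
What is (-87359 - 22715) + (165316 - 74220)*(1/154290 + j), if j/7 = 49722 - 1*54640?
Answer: -241940680885102/77145 ≈ -3.1362e+9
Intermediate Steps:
j = -34426 (j = 7*(49722 - 1*54640) = 7*(49722 - 54640) = 7*(-4918) = -34426)
(-87359 - 22715) + (165316 - 74220)*(1/154290 + j) = (-87359 - 22715) + (165316 - 74220)*(1/154290 - 34426) = -110074 + 91096*(1/154290 - 34426) = -110074 + 91096*(-5311587539/154290) = -110074 - 241932189226372/77145 = -241940680885102/77145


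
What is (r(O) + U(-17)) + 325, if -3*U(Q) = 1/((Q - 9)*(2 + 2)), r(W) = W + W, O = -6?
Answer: 97657/312 ≈ 313.00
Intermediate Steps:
r(W) = 2*W
U(Q) = -1/(3*(-36 + 4*Q)) (U(Q) = -1/((2 + 2)*(Q - 9))/3 = -1/(4*(-9 + Q))/3 = -1/(3*(-36 + 4*Q)))
(r(O) + U(-17)) + 325 = (2*(-6) - 1/(-108 + 12*(-17))) + 325 = (-12 - 1/(-108 - 204)) + 325 = (-12 - 1/(-312)) + 325 = (-12 - 1*(-1/312)) + 325 = (-12 + 1/312) + 325 = -3743/312 + 325 = 97657/312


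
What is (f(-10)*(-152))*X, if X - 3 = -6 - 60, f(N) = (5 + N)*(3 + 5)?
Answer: -383040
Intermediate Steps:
f(N) = 40 + 8*N (f(N) = (5 + N)*8 = 40 + 8*N)
X = -63 (X = 3 + (-6 - 60) = 3 - 66 = -63)
(f(-10)*(-152))*X = ((40 + 8*(-10))*(-152))*(-63) = ((40 - 80)*(-152))*(-63) = -40*(-152)*(-63) = 6080*(-63) = -383040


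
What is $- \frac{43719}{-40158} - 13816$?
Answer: $- \frac{184926403}{13386} \approx -13815.0$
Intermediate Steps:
$- \frac{43719}{-40158} - 13816 = \left(-43719\right) \left(- \frac{1}{40158}\right) - 13816 = \frac{14573}{13386} - 13816 = - \frac{184926403}{13386}$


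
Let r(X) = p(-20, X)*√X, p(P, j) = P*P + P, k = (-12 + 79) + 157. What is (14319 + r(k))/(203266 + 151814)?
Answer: 4773/118360 + 38*√14/8877 ≈ 0.056343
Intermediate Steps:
k = 224 (k = 67 + 157 = 224)
p(P, j) = P + P² (p(P, j) = P² + P = P + P²)
r(X) = 380*√X (r(X) = (-20*(1 - 20))*√X = (-20*(-19))*√X = 380*√X)
(14319 + r(k))/(203266 + 151814) = (14319 + 380*√224)/(203266 + 151814) = (14319 + 380*(4*√14))/355080 = (14319 + 1520*√14)*(1/355080) = 4773/118360 + 38*√14/8877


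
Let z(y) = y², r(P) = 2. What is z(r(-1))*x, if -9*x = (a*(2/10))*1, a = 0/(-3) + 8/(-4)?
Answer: 8/45 ≈ 0.17778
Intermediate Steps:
a = -2 (a = 0*(-⅓) + 8*(-¼) = 0 - 2 = -2)
x = 2/45 (x = -(-4/10)/9 = -(-2*⅕)/9 = -(-2)/45 = -⅑*(-⅖) = 2/45 ≈ 0.044444)
z(r(-1))*x = 2²*(2/45) = 4*(2/45) = 8/45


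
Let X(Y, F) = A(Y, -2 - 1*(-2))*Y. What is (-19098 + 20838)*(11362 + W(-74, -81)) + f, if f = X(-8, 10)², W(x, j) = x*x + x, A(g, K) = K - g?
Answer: 29173456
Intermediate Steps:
W(x, j) = x + x² (W(x, j) = x² + x = x + x²)
X(Y, F) = -Y² (X(Y, F) = ((-2 - 1*(-2)) - Y)*Y = ((-2 + 2) - Y)*Y = (0 - Y)*Y = (-Y)*Y = -Y²)
f = 4096 (f = (-1*(-8)²)² = (-1*64)² = (-64)² = 4096)
(-19098 + 20838)*(11362 + W(-74, -81)) + f = (-19098 + 20838)*(11362 - 74*(1 - 74)) + 4096 = 1740*(11362 - 74*(-73)) + 4096 = 1740*(11362 + 5402) + 4096 = 1740*16764 + 4096 = 29169360 + 4096 = 29173456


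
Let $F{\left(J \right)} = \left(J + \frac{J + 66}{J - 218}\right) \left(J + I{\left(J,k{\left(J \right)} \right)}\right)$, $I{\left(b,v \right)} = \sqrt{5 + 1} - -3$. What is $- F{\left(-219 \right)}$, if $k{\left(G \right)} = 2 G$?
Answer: $- \frac{20638800}{437} + \frac{95550 \sqrt{6}}{437} \approx -46693.0$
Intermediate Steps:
$I{\left(b,v \right)} = 3 + \sqrt{6}$ ($I{\left(b,v \right)} = \sqrt{6} + 3 = 3 + \sqrt{6}$)
$F{\left(J \right)} = \left(J + \frac{66 + J}{-218 + J}\right) \left(3 + J + \sqrt{6}\right)$ ($F{\left(J \right)} = \left(J + \frac{J + 66}{J - 218}\right) \left(J + \left(3 + \sqrt{6}\right)\right) = \left(J + \frac{66 + J}{-218 + J}\right) \left(3 + J + \sqrt{6}\right)$)
$- F{\left(-219 \right)} = - \frac{198 + \left(-219\right)^{3} - -128115 - 214 \left(-219\right)^{2} + 66 \sqrt{6} + \sqrt{6} \left(-219\right)^{2} - - 47523 \sqrt{6}}{-218 - 219} = - \frac{198 - 10503459 + 128115 - 10263654 + 66 \sqrt{6} + \sqrt{6} \cdot 47961 + 47523 \sqrt{6}}{-437} = - \frac{\left(-1\right) \left(198 - 10503459 + 128115 - 10263654 + 66 \sqrt{6} + 47961 \sqrt{6} + 47523 \sqrt{6}\right)}{437} = - \frac{\left(-1\right) \left(-20638800 + 95550 \sqrt{6}\right)}{437} = - (\frac{20638800}{437} - \frac{95550 \sqrt{6}}{437}) = - \frac{20638800}{437} + \frac{95550 \sqrt{6}}{437}$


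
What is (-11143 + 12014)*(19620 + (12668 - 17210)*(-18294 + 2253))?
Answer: 63476600382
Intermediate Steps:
(-11143 + 12014)*(19620 + (12668 - 17210)*(-18294 + 2253)) = 871*(19620 - 4542*(-16041)) = 871*(19620 + 72858222) = 871*72877842 = 63476600382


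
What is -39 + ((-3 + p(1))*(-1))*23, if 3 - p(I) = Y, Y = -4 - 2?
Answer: -177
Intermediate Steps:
Y = -6
p(I) = 9 (p(I) = 3 - 1*(-6) = 3 + 6 = 9)
-39 + ((-3 + p(1))*(-1))*23 = -39 + ((-3 + 9)*(-1))*23 = -39 + (6*(-1))*23 = -39 - 6*23 = -39 - 138 = -177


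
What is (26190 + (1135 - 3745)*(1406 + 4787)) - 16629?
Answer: -16154169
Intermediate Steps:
(26190 + (1135 - 3745)*(1406 + 4787)) - 16629 = (26190 - 2610*6193) - 16629 = (26190 - 16163730) - 16629 = -16137540 - 16629 = -16154169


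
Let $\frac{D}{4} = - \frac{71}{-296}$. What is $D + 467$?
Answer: $\frac{34629}{74} \approx 467.96$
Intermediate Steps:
$D = \frac{71}{74}$ ($D = 4 \left(- \frac{71}{-296}\right) = 4 \left(\left(-71\right) \left(- \frac{1}{296}\right)\right) = 4 \cdot \frac{71}{296} = \frac{71}{74} \approx 0.95946$)
$D + 467 = \frac{71}{74} + 467 = \frac{34629}{74}$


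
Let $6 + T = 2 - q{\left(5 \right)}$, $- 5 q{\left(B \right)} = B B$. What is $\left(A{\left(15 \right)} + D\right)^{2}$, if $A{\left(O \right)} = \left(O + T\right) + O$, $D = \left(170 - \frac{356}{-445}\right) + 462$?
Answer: $\frac{11015761}{25} \approx 4.4063 \cdot 10^{5}$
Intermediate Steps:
$q{\left(B \right)} = - \frac{B^{2}}{5}$ ($q{\left(B \right)} = - \frac{B B}{5} = - \frac{B^{2}}{5}$)
$T = 1$ ($T = -6 - \left(-2 - \frac{5^{2}}{5}\right) = -6 - \left(-2 - 5\right) = -6 + \left(2 - -5\right) = -6 + \left(2 + 5\right) = -6 + 7 = 1$)
$D = \frac{3164}{5}$ ($D = \left(170 - - \frac{4}{5}\right) + 462 = \left(170 + \frac{4}{5}\right) + 462 = \frac{854}{5} + 462 = \frac{3164}{5} \approx 632.8$)
$A{\left(O \right)} = 1 + 2 O$ ($A{\left(O \right)} = \left(O + 1\right) + O = \left(1 + O\right) + O = 1 + 2 O$)
$\left(A{\left(15 \right)} + D\right)^{2} = \left(\left(1 + 2 \cdot 15\right) + \frac{3164}{5}\right)^{2} = \left(\left(1 + 30\right) + \frac{3164}{5}\right)^{2} = \left(31 + \frac{3164}{5}\right)^{2} = \left(\frac{3319}{5}\right)^{2} = \frac{11015761}{25}$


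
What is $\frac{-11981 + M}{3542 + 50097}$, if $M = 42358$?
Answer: $\frac{30377}{53639} \approx 0.56632$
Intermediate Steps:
$\frac{-11981 + M}{3542 + 50097} = \frac{-11981 + 42358}{3542 + 50097} = \frac{30377}{53639}$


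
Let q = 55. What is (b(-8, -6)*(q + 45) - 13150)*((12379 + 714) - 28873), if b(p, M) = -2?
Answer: 210663000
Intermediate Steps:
(b(-8, -6)*(q + 45) - 13150)*((12379 + 714) - 28873) = (-2*(55 + 45) - 13150)*((12379 + 714) - 28873) = (-2*100 - 13150)*(13093 - 28873) = (-200 - 13150)*(-15780) = -13350*(-15780) = 210663000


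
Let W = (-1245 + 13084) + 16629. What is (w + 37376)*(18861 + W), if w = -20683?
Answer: 790062997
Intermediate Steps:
W = 28468 (W = 11839 + 16629 = 28468)
(w + 37376)*(18861 + W) = (-20683 + 37376)*(18861 + 28468) = 16693*47329 = 790062997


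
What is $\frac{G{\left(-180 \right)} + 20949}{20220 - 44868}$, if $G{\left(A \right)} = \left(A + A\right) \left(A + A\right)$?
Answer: $- \frac{50183}{8216} \approx -6.108$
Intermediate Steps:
$G{\left(A \right)} = 4 A^{2}$ ($G{\left(A \right)} = 2 A 2 A = 4 A^{2}$)
$\frac{G{\left(-180 \right)} + 20949}{20220 - 44868} = \frac{4 \left(-180\right)^{2} + 20949}{20220 - 44868} = \frac{4 \cdot 32400 + 20949}{-24648} = \left(129600 + 20949\right) \left(- \frac{1}{24648}\right) = 150549 \left(- \frac{1}{24648}\right) = - \frac{50183}{8216}$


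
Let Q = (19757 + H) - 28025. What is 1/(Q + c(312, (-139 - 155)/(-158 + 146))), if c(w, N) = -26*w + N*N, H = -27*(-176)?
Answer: -4/44111 ≈ -9.0680e-5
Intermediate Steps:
H = 4752
Q = -3516 (Q = (19757 + 4752) - 28025 = 24509 - 28025 = -3516)
c(w, N) = N² - 26*w (c(w, N) = -26*w + N² = N² - 26*w)
1/(Q + c(312, (-139 - 155)/(-158 + 146))) = 1/(-3516 + (((-139 - 155)/(-158 + 146))² - 26*312)) = 1/(-3516 + ((-294/(-12))² - 8112)) = 1/(-3516 + ((-294*(-1/12))² - 8112)) = 1/(-3516 + ((49/2)² - 8112)) = 1/(-3516 + (2401/4 - 8112)) = 1/(-3516 - 30047/4) = 1/(-44111/4) = -4/44111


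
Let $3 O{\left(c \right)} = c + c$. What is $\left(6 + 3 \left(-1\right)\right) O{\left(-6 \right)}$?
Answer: $-12$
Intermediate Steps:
$O{\left(c \right)} = \frac{2 c}{3}$ ($O{\left(c \right)} = \frac{c + c}{3} = \frac{2 c}{3}$)
$\left(6 + 3 \left(-1\right)\right) O{\left(-6 \right)} = \left(6 + 3 \left(-1\right)\right) \frac{2}{3} \left(-6\right) = \left(6 - 3\right) \left(-4\right) = 3 \left(-4\right) = -12$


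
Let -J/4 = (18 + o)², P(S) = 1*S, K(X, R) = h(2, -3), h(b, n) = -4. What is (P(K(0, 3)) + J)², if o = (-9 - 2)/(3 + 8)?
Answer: 1345600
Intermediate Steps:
K(X, R) = -4
o = -1 (o = -11/11 = -11*1/11 = -1)
P(S) = S
J = -1156 (J = -4*(18 - 1)² = -4*17² = -4*289 = -1156)
(P(K(0, 3)) + J)² = (-4 - 1156)² = (-1160)² = 1345600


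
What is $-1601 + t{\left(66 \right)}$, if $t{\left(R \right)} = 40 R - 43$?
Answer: $996$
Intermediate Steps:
$t{\left(R \right)} = -43 + 40 R$
$-1601 + t{\left(66 \right)} = -1601 + \left(-43 + 40 \cdot 66\right) = -1601 + \left(-43 + 2640\right) = -1601 + 2597 = 996$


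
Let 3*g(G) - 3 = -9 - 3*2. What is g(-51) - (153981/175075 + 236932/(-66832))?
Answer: -3903109473/2925153100 ≈ -1.3343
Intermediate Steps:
g(G) = -4 (g(G) = 1 + (-9 - 3*2)/3 = 1 + (-9 - 6)/3 = 1 + (1/3)*(-15) = 1 - 5 = -4)
g(-51) - (153981/175075 + 236932/(-66832)) = -4 - (153981/175075 + 236932/(-66832)) = -4 - (153981*(1/175075) + 236932*(-1/66832)) = -4 - (153981/175075 - 59233/16708) = -4 - 1*(-7797502927/2925153100) = -4 + 7797502927/2925153100 = -3903109473/2925153100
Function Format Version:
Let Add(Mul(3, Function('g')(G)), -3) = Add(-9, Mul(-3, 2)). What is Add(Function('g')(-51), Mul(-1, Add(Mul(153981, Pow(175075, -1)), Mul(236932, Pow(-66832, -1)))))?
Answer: Rational(-3903109473, 2925153100) ≈ -1.3343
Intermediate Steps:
Function('g')(G) = -4 (Function('g')(G) = Add(1, Mul(Rational(1, 3), Add(-9, Mul(-3, 2)))) = Add(1, Mul(Rational(1, 3), Add(-9, -6))) = Add(1, Mul(Rational(1, 3), -15)) = Add(1, -5) = -4)
Add(Function('g')(-51), Mul(-1, Add(Mul(153981, Pow(175075, -1)), Mul(236932, Pow(-66832, -1))))) = Add(-4, Mul(-1, Add(Mul(153981, Pow(175075, -1)), Mul(236932, Pow(-66832, -1))))) = Add(-4, Mul(-1, Add(Mul(153981, Rational(1, 175075)), Mul(236932, Rational(-1, 66832))))) = Add(-4, Mul(-1, Add(Rational(153981, 175075), Rational(-59233, 16708)))) = Add(-4, Mul(-1, Rational(-7797502927, 2925153100))) = Add(-4, Rational(7797502927, 2925153100)) = Rational(-3903109473, 2925153100)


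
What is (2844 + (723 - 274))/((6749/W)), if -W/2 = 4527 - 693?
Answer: -25250724/6749 ≈ -3741.4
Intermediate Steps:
W = -7668 (W = -2*(4527 - 693) = -2*3834 = -7668)
(2844 + (723 - 274))/((6749/W)) = (2844 + (723 - 274))/((6749/(-7668))) = (2844 + 449)/((6749*(-1/7668))) = 3293/(-6749/7668) = 3293*(-7668/6749) = -25250724/6749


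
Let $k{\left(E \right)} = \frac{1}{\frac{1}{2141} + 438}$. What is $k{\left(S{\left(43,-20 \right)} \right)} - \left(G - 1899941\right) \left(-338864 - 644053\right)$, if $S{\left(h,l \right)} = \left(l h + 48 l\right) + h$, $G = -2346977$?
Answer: $- \frac{3914551067354172613}{937759} \approx -4.1744 \cdot 10^{12}$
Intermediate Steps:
$S{\left(h,l \right)} = h + 48 l + h l$ ($S{\left(h,l \right)} = \left(h l + 48 l\right) + h = \left(48 l + h l\right) + h = h + 48 l + h l$)
$k{\left(E \right)} = \frac{2141}{937759}$ ($k{\left(E \right)} = \frac{1}{\frac{1}{2141} + 438} = \frac{1}{\frac{937759}{2141}} = \frac{2141}{937759}$)
$k{\left(S{\left(43,-20 \right)} \right)} - \left(G - 1899941\right) \left(-338864 - 644053\right) = \frac{2141}{937759} - \left(-2346977 - 1899941\right) \left(-338864 - 644053\right) = \frac{2141}{937759} - \left(-4246918\right) \left(-982917\right) = \frac{2141}{937759} - 4174367899806 = - \frac{3914551067354172613}{937759}$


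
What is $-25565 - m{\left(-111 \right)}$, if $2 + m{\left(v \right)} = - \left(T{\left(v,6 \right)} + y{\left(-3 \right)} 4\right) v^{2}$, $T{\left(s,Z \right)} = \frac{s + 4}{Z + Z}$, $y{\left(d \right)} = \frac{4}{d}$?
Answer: $- \frac{804549}{4} \approx -2.0114 \cdot 10^{5}$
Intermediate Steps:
$T{\left(s,Z \right)} = \frac{4 + s}{2 Z}$
$m{\left(v \right)} = -2 - v^{2} \left(-5 + \frac{v}{12}\right)$ ($m{\left(v \right)} = -2 - \left(\frac{4 + v}{2 \cdot 6} + \frac{4}{-3} \cdot 4\right) v^{2} = -2 - \left(\frac{1}{2} \cdot \frac{1}{6} \left(4 + v\right) + 4 \left(- \frac{1}{3}\right) 4\right) v^{2} = -2 - \left(\left(\frac{1}{3} + \frac{v}{12}\right) - \frac{16}{3}\right) v^{2} = -2 - \left(-5 + \frac{v}{12}\right) v^{2} = -2 - v^{2} \left(-5 + \frac{v}{12}\right)$)
$-25565 - m{\left(-111 \right)} = -25565 - \left(-2 + 5 \left(-111\right)^{2} - \frac{\left(-111\right)^{3}}{12}\right) = -25565 - \left(-2 + 5 \cdot 12321 - - \frac{455877}{4}\right) = -25565 - \left(-2 + 61605 + \frac{455877}{4}\right) = -25565 - \frac{702289}{4} = - \frac{804549}{4}$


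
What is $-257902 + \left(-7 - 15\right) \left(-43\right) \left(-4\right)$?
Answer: $-261686$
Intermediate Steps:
$-257902 + \left(-7 - 15\right) \left(-43\right) \left(-4\right) = -257902 + \left(-22\right) \left(-43\right) \left(-4\right) = -257902 + 946 \left(-4\right) = -257902 - 3784 = -261686$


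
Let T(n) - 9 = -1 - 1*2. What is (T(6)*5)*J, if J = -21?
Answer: -630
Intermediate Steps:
T(n) = 6 (T(n) = 9 + (-1 - 1*2) = 9 + (-1 - 2) = 9 - 3 = 6)
(T(6)*5)*J = (6*5)*(-21) = 30*(-21) = -630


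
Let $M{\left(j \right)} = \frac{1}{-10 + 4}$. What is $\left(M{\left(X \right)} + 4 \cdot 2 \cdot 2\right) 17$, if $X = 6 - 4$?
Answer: $\frac{1615}{6} \approx 269.17$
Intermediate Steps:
$X = 2$ ($X = 6 - 4 = 2$)
$M{\left(j \right)} = - \frac{1}{6}$ ($M{\left(j \right)} = \frac{1}{-6} = - \frac{1}{6}$)
$\left(M{\left(X \right)} + 4 \cdot 2 \cdot 2\right) 17 = \left(- \frac{1}{6} + 4 \cdot 2 \cdot 2\right) 17 = \left(- \frac{1}{6} + 8 \cdot 2\right) 17 = \left(- \frac{1}{6} + 16\right) 17 = \frac{95}{6} \cdot 17 = \frac{1615}{6}$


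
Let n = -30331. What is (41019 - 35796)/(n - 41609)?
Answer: -1741/23980 ≈ -0.072602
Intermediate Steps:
(41019 - 35796)/(n - 41609) = (41019 - 35796)/(-30331 - 41609) = 5223/(-71940) = 5223*(-1/71940) = -1741/23980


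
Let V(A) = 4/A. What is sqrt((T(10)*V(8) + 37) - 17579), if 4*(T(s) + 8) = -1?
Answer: I*sqrt(280738)/4 ≈ 132.46*I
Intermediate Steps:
T(s) = -33/4 (T(s) = -8 + (1/4)*(-1) = -8 - 1/4 = -33/4)
sqrt((T(10)*V(8) + 37) - 17579) = sqrt((-33/8 + 37) - 17579) = sqrt(263/8 - 17579) = sqrt(-140369/8) = I*sqrt(280738)/4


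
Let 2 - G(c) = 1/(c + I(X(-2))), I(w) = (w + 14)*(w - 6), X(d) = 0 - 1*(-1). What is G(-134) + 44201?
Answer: 9238428/209 ≈ 44203.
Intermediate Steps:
X(d) = 1 (X(d) = 0 + 1 = 1)
I(w) = (-6 + w)*(14 + w) (I(w) = (14 + w)*(-6 + w) = (-6 + w)*(14 + w))
G(c) = 2 - 1/(-75 + c) (G(c) = 2 - 1/(c + (-84 + 1² + 8*1)) = 2 - 1/(c + (-84 + 1 + 8)) = 2 - 1/(c - 75) = 2 - 1/(-75 + c))
G(-134) + 44201 = (-151 + 2*(-134))/(-75 - 134) + 44201 = (-151 - 268)/(-209) + 44201 = -1/209*(-419) + 44201 = 419/209 + 44201 = 9238428/209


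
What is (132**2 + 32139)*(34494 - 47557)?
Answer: -647441469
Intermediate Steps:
(132**2 + 32139)*(34494 - 47557) = (17424 + 32139)*(-13063) = 49563*(-13063) = -647441469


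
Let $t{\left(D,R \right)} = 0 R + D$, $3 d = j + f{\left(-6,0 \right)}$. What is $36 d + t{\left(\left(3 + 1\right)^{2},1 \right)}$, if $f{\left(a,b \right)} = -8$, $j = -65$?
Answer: $-860$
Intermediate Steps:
$d = - \frac{73}{3}$ ($d = \frac{-65 - 8}{3} = \frac{1}{3} \left(-73\right) = - \frac{73}{3} \approx -24.333$)
$t{\left(D,R \right)} = D$ ($t{\left(D,R \right)} = 0 + D = D$)
$36 d + t{\left(\left(3 + 1\right)^{2},1 \right)} = 36 \left(- \frac{73}{3}\right) + \left(3 + 1\right)^{2} = -876 + 4^{2} = -876 + 16 = -860$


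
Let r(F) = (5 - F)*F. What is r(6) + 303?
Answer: 297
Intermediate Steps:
r(F) = F*(5 - F)
r(6) + 303 = 6*(5 - 1*6) + 303 = 6*(5 - 6) + 303 = 6*(-1) + 303 = -6 + 303 = 297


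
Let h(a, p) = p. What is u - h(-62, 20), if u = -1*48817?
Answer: -48837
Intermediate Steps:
u = -48817
u - h(-62, 20) = -48817 - 1*20 = -48817 - 20 = -48837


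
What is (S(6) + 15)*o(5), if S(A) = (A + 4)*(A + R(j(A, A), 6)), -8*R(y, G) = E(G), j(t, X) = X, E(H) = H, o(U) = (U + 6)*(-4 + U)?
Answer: 1485/2 ≈ 742.50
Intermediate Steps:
o(U) = (-4 + U)*(6 + U) (o(U) = (6 + U)*(-4 + U) = (-4 + U)*(6 + U))
R(y, G) = -G/8
S(A) = (4 + A)*(-3/4 + A) (S(A) = (A + 4)*(A - 1/8*6) = (4 + A)*(A - 3/4) = (4 + A)*(-3/4 + A))
(S(6) + 15)*o(5) = ((-3 + 6**2 + (13/4)*6) + 15)*(-24 + 5**2 + 2*5) = ((-3 + 36 + 39/2) + 15)*(-24 + 25 + 10) = (105/2 + 15)*11 = (135/2)*11 = 1485/2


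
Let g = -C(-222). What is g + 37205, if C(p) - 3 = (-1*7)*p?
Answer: 35648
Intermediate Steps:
C(p) = 3 - 7*p (C(p) = 3 + (-1*7)*p = 3 - 7*p)
g = -1557 (g = -(3 - 7*(-222)) = -(3 + 1554) = -1*1557 = -1557)
g + 37205 = -1557 + 37205 = 35648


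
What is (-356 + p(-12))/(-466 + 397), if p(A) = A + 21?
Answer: 347/69 ≈ 5.0290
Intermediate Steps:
p(A) = 21 + A
(-356 + p(-12))/(-466 + 397) = (-356 + (21 - 12))/(-466 + 397) = (-356 + 9)/(-69) = -347*(-1/69) = 347/69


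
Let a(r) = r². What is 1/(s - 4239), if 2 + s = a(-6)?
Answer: -1/4205 ≈ -0.00023781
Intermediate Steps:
s = 34 (s = -2 + (-6)² = -2 + 36 = 34)
1/(s - 4239) = 1/(34 - 4239) = 1/(-4205) = -1/4205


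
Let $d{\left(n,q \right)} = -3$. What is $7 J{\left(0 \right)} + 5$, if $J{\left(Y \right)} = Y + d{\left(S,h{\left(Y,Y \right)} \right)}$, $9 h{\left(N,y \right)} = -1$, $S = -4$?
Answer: $-16$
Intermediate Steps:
$h{\left(N,y \right)} = - \frac{1}{9}$ ($h{\left(N,y \right)} = \frac{1}{9} \left(-1\right) = - \frac{1}{9}$)
$J{\left(Y \right)} = -3 + Y$ ($J{\left(Y \right)} = Y - 3 = -3 + Y$)
$7 J{\left(0 \right)} + 5 = 7 \left(-3 + 0\right) + 5 = 7 \left(-3\right) + 5 = -21 + 5 = -16$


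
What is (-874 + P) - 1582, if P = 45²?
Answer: -431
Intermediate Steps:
P = 2025
(-874 + P) - 1582 = (-874 + 2025) - 1582 = 1151 - 1582 = -431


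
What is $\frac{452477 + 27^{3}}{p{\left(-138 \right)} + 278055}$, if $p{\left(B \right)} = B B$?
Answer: $\frac{472160}{297099} \approx 1.5892$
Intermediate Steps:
$p{\left(B \right)} = B^{2}$
$\frac{452477 + 27^{3}}{p{\left(-138 \right)} + 278055} = \frac{452477 + 27^{3}}{\left(-138\right)^{2} + 278055} = \frac{452477 + 19683}{19044 + 278055} = \frac{472160}{297099}$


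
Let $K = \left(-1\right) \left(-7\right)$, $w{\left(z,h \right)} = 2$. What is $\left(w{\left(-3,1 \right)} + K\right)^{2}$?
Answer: $81$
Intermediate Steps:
$K = 7$
$\left(w{\left(-3,1 \right)} + K\right)^{2} = \left(2 + 7\right)^{2} = 9^{2} = 81$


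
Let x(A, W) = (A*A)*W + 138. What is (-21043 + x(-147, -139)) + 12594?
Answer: -3011962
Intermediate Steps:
x(A, W) = 138 + W*A² (x(A, W) = A²*W + 138 = W*A² + 138 = 138 + W*A²)
(-21043 + x(-147, -139)) + 12594 = (-21043 + (138 - 139*(-147)²)) + 12594 = (-21043 + (138 - 139*21609)) + 12594 = (-21043 + (138 - 3003651)) + 12594 = (-21043 - 3003513) + 12594 = -3024556 + 12594 = -3011962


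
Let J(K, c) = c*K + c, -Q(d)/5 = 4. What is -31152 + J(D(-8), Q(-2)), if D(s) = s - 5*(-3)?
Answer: -31312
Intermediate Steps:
Q(d) = -20 (Q(d) = -5*4 = -20)
D(s) = 15 + s (D(s) = s + 15 = 15 + s)
J(K, c) = c + K*c (J(K, c) = K*c + c = c + K*c)
-31152 + J(D(-8), Q(-2)) = -31152 - 20*(1 + (15 - 8)) = -31152 - 20*(1 + 7) = -31152 - 20*8 = -31152 - 160 = -31312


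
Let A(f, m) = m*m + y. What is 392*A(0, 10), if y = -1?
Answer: 38808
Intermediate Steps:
A(f, m) = -1 + m² (A(f, m) = m*m - 1 = m² - 1 = -1 + m²)
392*A(0, 10) = 392*(-1 + 10²) = 392*(-1 + 100) = 392*99 = 38808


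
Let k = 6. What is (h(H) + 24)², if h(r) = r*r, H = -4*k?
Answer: 360000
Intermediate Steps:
H = -24 (H = -4*6 = -24)
h(r) = r²
(h(H) + 24)² = ((-24)² + 24)² = (576 + 24)² = 600² = 360000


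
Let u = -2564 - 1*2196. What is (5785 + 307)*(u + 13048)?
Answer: 50490496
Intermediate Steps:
u = -4760 (u = -2564 - 2196 = -4760)
(5785 + 307)*(u + 13048) = (5785 + 307)*(-4760 + 13048) = 6092*8288 = 50490496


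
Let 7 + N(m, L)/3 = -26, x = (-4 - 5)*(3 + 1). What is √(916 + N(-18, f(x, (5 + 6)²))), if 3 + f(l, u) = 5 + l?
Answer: √817 ≈ 28.583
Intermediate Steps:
x = -36 (x = -9*4 = -36)
f(l, u) = 2 + l (f(l, u) = -3 + (5 + l) = 2 + l)
N(m, L) = -99 (N(m, L) = -21 + 3*(-26) = -21 - 78 = -99)
√(916 + N(-18, f(x, (5 + 6)²))) = √(916 - 99) = √817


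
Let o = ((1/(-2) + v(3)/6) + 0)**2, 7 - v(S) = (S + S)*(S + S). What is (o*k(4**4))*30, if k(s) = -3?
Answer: -2560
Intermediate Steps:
v(S) = 7 - 4*S**2 (v(S) = 7 - (S + S)*(S + S) = 7 - 2*S*2*S = 7 - 4*S**2)
o = 256/9 (o = ((1/(-2) + (7 - 4*3**2)/6) + 0)**2 = ((1*(-1/2) + (7 - 4*9)*(1/6)) + 0)**2 = ((-1/2 + (7 - 36)*(1/6)) + 0)**2 = ((-1/2 - 29*1/6) + 0)**2 = ((-1/2 - 29/6) + 0)**2 = (-16/3 + 0)**2 = (-16/3)**2 = 256/9 ≈ 28.444)
(o*k(4**4))*30 = ((256/9)*(-3))*30 = -256/3*30 = -2560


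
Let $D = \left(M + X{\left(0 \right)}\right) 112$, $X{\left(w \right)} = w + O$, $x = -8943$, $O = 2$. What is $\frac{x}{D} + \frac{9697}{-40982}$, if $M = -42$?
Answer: $\frac{161529733}{91799680} \approx 1.7596$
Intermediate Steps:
$X{\left(w \right)} = 2 + w$ ($X{\left(w \right)} = w + 2 = 2 + w$)
$D = -4480$ ($D = \left(-42 + \left(2 + 0\right)\right) 112 = \left(-42 + 2\right) 112 = \left(-40\right) 112 = -4480$)
$\frac{x}{D} + \frac{9697}{-40982} = - \frac{8943}{-4480} + \frac{9697}{-40982} = \left(-8943\right) \left(- \frac{1}{4480}\right) + 9697 \left(- \frac{1}{40982}\right) = \frac{8943}{4480} - \frac{9697}{40982} = \frac{161529733}{91799680}$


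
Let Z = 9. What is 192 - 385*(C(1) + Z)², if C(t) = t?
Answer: -38308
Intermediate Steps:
192 - 385*(C(1) + Z)² = 192 - 385*(1 + 9)² = 192 - 385*10² = 192 - 385*100 = 192 - 38500 = -38308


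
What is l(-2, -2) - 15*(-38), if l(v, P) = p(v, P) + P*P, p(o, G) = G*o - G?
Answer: 580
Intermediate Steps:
p(o, G) = -G + G*o
l(v, P) = P² + P*(-1 + v) (l(v, P) = P*(-1 + v) + P*P = P*(-1 + v) + P² = P² + P*(-1 + v))
l(-2, -2) - 15*(-38) = -2*(-1 - 2 - 2) - 15*(-38) = -2*(-5) + 570 = 10 + 570 = 580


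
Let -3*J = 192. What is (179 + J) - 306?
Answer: -191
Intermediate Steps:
J = -64 (J = -⅓*192 = -64)
(179 + J) - 306 = (179 - 64) - 306 = 115 - 306 = -191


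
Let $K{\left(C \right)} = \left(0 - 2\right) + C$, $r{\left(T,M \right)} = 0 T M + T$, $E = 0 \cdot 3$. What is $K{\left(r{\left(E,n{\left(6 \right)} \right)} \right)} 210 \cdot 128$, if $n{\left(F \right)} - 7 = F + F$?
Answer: $-53760$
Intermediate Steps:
$n{\left(F \right)} = 7 + 2 F$ ($n{\left(F \right)} = 7 + \left(F + F\right) = 7 + 2 F$)
$E = 0$
$r{\left(T,M \right)} = T$ ($r{\left(T,M \right)} = 0 M + T = 0 + T = T$)
$K{\left(C \right)} = -2 + C$
$K{\left(r{\left(E,n{\left(6 \right)} \right)} \right)} 210 \cdot 128 = \left(-2 + 0\right) 210 \cdot 128 = \left(-2\right) 210 \cdot 128 = \left(-420\right) 128 = -53760$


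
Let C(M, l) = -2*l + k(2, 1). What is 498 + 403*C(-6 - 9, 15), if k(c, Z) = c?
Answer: -10786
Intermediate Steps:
C(M, l) = 2 - 2*l (C(M, l) = -2*l + 2 = 2 - 2*l)
498 + 403*C(-6 - 9, 15) = 498 + 403*(2 - 2*15) = 498 + 403*(2 - 30) = 498 + 403*(-28) = 498 - 11284 = -10786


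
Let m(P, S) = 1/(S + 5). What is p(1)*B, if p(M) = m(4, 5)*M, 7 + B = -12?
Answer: -19/10 ≈ -1.9000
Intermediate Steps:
B = -19 (B = -7 - 12 = -19)
m(P, S) = 1/(5 + S)
p(M) = M/10 (p(M) = M/(5 + 5) = M/10)
p(1)*B = ((⅒)*1)*(-19) = (⅒)*(-19) = -19/10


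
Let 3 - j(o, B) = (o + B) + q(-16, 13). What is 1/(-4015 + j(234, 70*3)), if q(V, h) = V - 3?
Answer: -1/4437 ≈ -0.00022538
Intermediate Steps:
q(V, h) = -3 + V
j(o, B) = 22 - B - o (j(o, B) = 3 - ((o + B) + (-3 - 16)) = 3 - ((B + o) - 19) = 3 - (-19 + B + o) = 3 + (19 - B - o) = 22 - B - o)
1/(-4015 + j(234, 70*3)) = 1/(-4015 + (22 - 70*3 - 1*234)) = 1/(-4015 + (22 - 1*210 - 234)) = 1/(-4015 + (22 - 210 - 234)) = 1/(-4015 - 422) = 1/(-4437) = -1/4437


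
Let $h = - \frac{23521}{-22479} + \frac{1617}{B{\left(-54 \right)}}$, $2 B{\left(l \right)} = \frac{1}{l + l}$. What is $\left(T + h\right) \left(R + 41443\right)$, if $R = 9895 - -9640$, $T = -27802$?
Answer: $- \frac{172287707173550}{7493} \approx -2.2993 \cdot 10^{10}$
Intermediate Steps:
$B{\left(l \right)} = \frac{1}{4 l}$ ($B{\left(l \right)} = \frac{1}{2 \left(l + l\right)} = \frac{1}{2 \cdot 2 l} = \frac{\frac{1}{2} \frac{1}{l}}{2} = \frac{1}{4 l}$)
$R = 19535$ ($R = 9895 + 9640 = 19535$)
$h = - \frac{7851261767}{22479}$ ($h = - \frac{23521}{-22479} + \frac{1617}{\frac{1}{4} \frac{1}{-54}} = \left(-23521\right) \left(- \frac{1}{22479}\right) + \frac{1617}{\frac{1}{4} \left(- \frac{1}{54}\right)} = \frac{23521}{22479} + \frac{1617}{- \frac{1}{216}} = \frac{23521}{22479} + 1617 \left(-216\right) = \frac{23521}{22479} - 349272 = - \frac{7851261767}{22479} \approx -3.4927 \cdot 10^{5}$)
$\left(T + h\right) \left(R + 41443\right) = \left(-27802 - \frac{7851261767}{22479}\right) \left(19535 + 41443\right) = \left(- \frac{8476222925}{22479}\right) 60978 = - \frac{172287707173550}{7493}$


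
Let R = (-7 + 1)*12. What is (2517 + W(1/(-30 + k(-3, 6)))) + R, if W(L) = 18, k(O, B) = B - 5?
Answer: 2463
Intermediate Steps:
k(O, B) = -5 + B
R = -72 (R = -6*12 = -72)
(2517 + W(1/(-30 + k(-3, 6)))) + R = (2517 + 18) - 72 = 2535 - 72 = 2463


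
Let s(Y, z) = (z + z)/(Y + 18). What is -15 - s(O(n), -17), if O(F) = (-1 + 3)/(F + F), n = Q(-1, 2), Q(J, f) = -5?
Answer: -1165/89 ≈ -13.090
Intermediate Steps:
n = -5
O(F) = 1/F (O(F) = 2/((2*F)) = 2*(1/(2*F)) = 1/F)
s(Y, z) = 2*z/(18 + Y) (s(Y, z) = (2*z)/(18 + Y) = 2*z/(18 + Y))
-15 - s(O(n), -17) = -15 - 2*(-17)/(18 + 1/(-5)) = -15 - 2*(-17)/(18 - ⅕) = -15 - 2*(-17)/89/5 = -15 - 2*(-17)*5/89 = -15 - 1*(-170/89) = -15 + 170/89 = -1165/89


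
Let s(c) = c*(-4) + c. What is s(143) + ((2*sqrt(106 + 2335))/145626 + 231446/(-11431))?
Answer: -5135345/11431 + sqrt(2441)/72813 ≈ -449.25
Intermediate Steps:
s(c) = -3*c (s(c) = -4*c + c = -3*c)
s(143) + ((2*sqrt(106 + 2335))/145626 + 231446/(-11431)) = -3*143 + ((2*sqrt(106 + 2335))/145626 + 231446/(-11431)) = -429 + ((2*sqrt(2441))*(1/145626) + 231446*(-1/11431)) = -429 + (sqrt(2441)/72813 - 231446/11431) = -429 + (-231446/11431 + sqrt(2441)/72813) = -5135345/11431 + sqrt(2441)/72813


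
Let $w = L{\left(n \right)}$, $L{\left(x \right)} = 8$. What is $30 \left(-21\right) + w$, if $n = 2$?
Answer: $-622$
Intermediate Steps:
$w = 8$
$30 \left(-21\right) + w = 30 \left(-21\right) + 8 = -630 + 8 = -622$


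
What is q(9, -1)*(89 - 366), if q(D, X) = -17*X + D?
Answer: -7202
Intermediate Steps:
q(D, X) = D - 17*X
q(9, -1)*(89 - 366) = (9 - 17*(-1))*(89 - 366) = (9 + 17)*(-277) = 26*(-277) = -7202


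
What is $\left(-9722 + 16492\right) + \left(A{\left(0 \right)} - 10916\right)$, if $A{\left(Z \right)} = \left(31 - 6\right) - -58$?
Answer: $-4063$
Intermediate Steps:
$A{\left(Z \right)} = 83$ ($A{\left(Z \right)} = 25 + 58 = 83$)
$\left(-9722 + 16492\right) + \left(A{\left(0 \right)} - 10916\right) = \left(-9722 + 16492\right) + \left(83 - 10916\right) = 6770 + \left(83 - 10916\right) = 6770 - 10833 = -4063$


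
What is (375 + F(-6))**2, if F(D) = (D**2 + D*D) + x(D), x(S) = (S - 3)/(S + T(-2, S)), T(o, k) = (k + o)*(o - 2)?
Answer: 134861769/676 ≈ 1.9950e+5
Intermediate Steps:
T(o, k) = (-2 + o)*(k + o) (T(o, k) = (k + o)*(-2 + o) = (-2 + o)*(k + o))
x(S) = (-3 + S)/(8 - 3*S) (x(S) = (S - 3)/(S + ((-2)**2 - 2*S - 2*(-2) + S*(-2))) = (-3 + S)/(S + (4 - 2*S + 4 - 2*S)) = (-3 + S)/(S + (8 - 4*S)) = (-3 + S)/(8 - 3*S))
F(D) = 2*D**2 + (-3 + D)/(8 - 3*D) (F(D) = (D**2 + D*D) + (-3 + D)/(8 - 3*D) = (D**2 + D**2) + (-3 + D)/(8 - 3*D) = 2*D**2 + (-3 + D)/(8 - 3*D))
(375 + F(-6))**2 = (375 + (-3 - 6 + (-6)**2*(16 - 6*(-6)))/(8 - 3*(-6)))**2 = (375 + (-3 - 6 + 36*(16 + 36))/(8 + 18))**2 = (375 + (-3 - 6 + 36*52)/26)**2 = (375 + (-3 - 6 + 1872)/26)**2 = (375 + (1/26)*1863)**2 = (375 + 1863/26)**2 = (11613/26)**2 = 134861769/676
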